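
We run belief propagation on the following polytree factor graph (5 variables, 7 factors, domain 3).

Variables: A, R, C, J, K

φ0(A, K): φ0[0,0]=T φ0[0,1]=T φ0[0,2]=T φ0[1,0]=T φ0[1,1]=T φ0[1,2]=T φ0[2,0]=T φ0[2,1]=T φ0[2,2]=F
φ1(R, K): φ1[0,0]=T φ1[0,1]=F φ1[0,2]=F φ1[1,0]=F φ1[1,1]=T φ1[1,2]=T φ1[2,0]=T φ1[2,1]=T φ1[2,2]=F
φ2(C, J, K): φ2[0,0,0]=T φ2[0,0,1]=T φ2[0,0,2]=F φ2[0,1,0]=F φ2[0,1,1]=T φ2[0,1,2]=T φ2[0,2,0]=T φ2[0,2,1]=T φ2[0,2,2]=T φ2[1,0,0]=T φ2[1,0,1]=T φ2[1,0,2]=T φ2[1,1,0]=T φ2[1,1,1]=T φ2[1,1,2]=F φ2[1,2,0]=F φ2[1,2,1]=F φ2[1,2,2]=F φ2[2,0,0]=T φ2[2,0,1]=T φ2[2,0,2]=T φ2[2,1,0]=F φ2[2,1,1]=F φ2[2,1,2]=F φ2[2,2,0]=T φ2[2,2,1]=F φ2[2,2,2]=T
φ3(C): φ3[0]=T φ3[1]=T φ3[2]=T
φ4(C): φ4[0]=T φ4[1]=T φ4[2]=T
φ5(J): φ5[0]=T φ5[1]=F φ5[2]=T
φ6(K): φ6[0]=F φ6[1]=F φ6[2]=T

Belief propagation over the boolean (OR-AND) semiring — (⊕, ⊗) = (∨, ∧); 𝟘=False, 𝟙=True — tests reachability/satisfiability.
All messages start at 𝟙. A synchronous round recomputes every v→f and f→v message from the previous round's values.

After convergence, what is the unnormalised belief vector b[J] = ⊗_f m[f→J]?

b[J] = [T, F, T]

init: all messages = 𝟙 over 3 values
r1 m[φ0→A] = [T, T, T]
r1 m[φ0→K] = [T, T, T]
r1 m[φ1→R] = [T, T, T]
r1 m[φ1→K] = [T, T, T]
r1 m[φ2→C] = [T, T, T]
r1 m[φ2→J] = [T, T, T]
r1 m[φ2→K] = [T, T, T]
r1 m[φ3→C] = [T, T, T]
r1 m[φ4→C] = [T, T, T]
r1 m[φ5→J] = [T, F, T]
r1 m[φ6→K] = [F, F, T]
r1 m[A→φ0] = [T, T, T]
r1 m[R→φ1] = [T, T, T]
r1 m[C→φ2] = [T, T, T]
r1 m[C→φ3] = [T, T, T]
r1 m[C→φ4] = [T, T, T]
r1 m[J→φ2] = [T, T, T]
r1 m[J→φ5] = [T, T, T]
r1 m[K→φ0] = [T, T, T]
r1 m[K→φ1] = [T, T, T]
r1 m[K→φ2] = [T, T, T]
r1 m[K→φ6] = [T, T, T]
r2 m[φ0→A] = [T, T, T]
r2 m[φ0→K] = [T, T, T]
r2 m[φ1→R] = [T, T, T]
r2 m[φ1→K] = [T, T, T]
r2 m[φ2→C] = [T, T, T]
r2 m[φ2→J] = [T, T, T]
r2 m[φ2→K] = [T, T, T]
r2 m[φ3→C] = [T, T, T]
r2 m[φ4→C] = [T, T, T]
r2 m[φ5→J] = [T, F, T]
r2 m[φ6→K] = [F, F, T]
r2 m[A→φ0] = [T, T, T]
r2 m[R→φ1] = [T, T, T]
r2 m[C→φ2] = [T, T, T]
r2 m[C→φ3] = [T, T, T]
r2 m[C→φ4] = [T, T, T]
r2 m[J→φ2] = [T, F, T]
r2 m[J→φ5] = [T, T, T]
r2 m[K→φ0] = [F, F, T]
r2 m[K→φ1] = [F, F, T]
r2 m[K→φ2] = [F, F, T]
r2 m[K→φ6] = [T, T, T]
r3 m[φ0→A] = [T, T, F]
r3 m[φ0→K] = [T, T, T]
r3 m[φ1→R] = [F, T, F]
r3 m[φ1→K] = [T, T, T]
r3 m[φ2→C] = [T, T, T]
r3 m[φ2→J] = [T, T, T]
r3 m[φ2→K] = [T, T, T]
r3 m[φ3→C] = [T, T, T]
r3 m[φ4→C] = [T, T, T]
r3 m[φ5→J] = [T, F, T]
r3 m[φ6→K] = [F, F, T]
r3 m[A→φ0] = [T, T, T]
r3 m[R→φ1] = [T, T, T]
r3 m[C→φ2] = [T, T, T]
r3 m[C→φ3] = [T, T, T]
r3 m[C→φ4] = [T, T, T]
r3 m[J→φ2] = [T, F, T]
r3 m[J→φ5] = [T, T, T]
r3 m[K→φ0] = [F, F, T]
r3 m[K→φ1] = [F, F, T]
r3 m[K→φ2] = [F, F, T]
r3 m[K→φ6] = [T, T, T]
r4 m[φ0→A] = [T, T, F]
r4 m[φ0→K] = [T, T, T]
r4 m[φ1→R] = [F, T, F]
r4 m[φ1→K] = [T, T, T]
r4 m[φ2→C] = [T, T, T]
r4 m[φ2→J] = [T, T, T]
r4 m[φ2→K] = [T, T, T]
r4 m[φ3→C] = [T, T, T]
r4 m[φ4→C] = [T, T, T]
r4 m[φ5→J] = [T, F, T]
r4 m[φ6→K] = [F, F, T]
r4 m[A→φ0] = [T, T, T]
r4 m[R→φ1] = [T, T, T]
r4 m[C→φ2] = [T, T, T]
r4 m[C→φ3] = [T, T, T]
r4 m[C→φ4] = [T, T, T]
r4 m[J→φ2] = [T, F, T]
r4 m[J→φ5] = [T, T, T]
r4 m[K→φ0] = [F, F, T]
r4 m[K→φ1] = [F, F, T]
r4 m[K→φ2] = [F, F, T]
r4 m[K→φ6] = [T, T, T]
fixed point reached at round 4
b[J] = ⊗ incoming = [T, F, T]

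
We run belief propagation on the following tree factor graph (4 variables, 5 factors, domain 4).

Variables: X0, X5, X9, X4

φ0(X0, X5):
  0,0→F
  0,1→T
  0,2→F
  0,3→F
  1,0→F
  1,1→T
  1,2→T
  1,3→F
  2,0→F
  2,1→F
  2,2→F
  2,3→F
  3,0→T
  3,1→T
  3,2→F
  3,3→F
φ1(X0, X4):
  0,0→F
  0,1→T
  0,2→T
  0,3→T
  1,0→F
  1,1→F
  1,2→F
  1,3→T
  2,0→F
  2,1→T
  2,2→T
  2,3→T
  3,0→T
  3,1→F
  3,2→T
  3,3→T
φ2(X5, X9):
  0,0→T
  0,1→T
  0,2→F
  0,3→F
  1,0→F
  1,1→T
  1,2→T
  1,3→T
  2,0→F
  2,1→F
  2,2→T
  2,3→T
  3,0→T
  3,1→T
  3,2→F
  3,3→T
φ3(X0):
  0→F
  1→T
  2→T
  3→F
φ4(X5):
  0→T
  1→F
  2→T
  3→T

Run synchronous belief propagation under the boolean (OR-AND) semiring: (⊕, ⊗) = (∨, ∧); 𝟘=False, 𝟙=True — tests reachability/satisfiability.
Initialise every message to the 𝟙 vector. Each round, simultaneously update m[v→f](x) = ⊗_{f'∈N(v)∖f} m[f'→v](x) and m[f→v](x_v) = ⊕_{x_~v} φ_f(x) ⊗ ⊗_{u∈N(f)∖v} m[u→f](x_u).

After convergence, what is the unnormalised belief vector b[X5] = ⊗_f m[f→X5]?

init: all messages = 𝟙 over 4 values
r1 m[φ0→X0] = [T, T, F, T]
r1 m[φ0→X5] = [T, T, T, F]
r1 m[φ1→X0] = [T, T, T, T]
r1 m[φ1→X4] = [T, T, T, T]
r1 m[φ2→X5] = [T, T, T, T]
r1 m[φ2→X9] = [T, T, T, T]
r1 m[φ3→X0] = [F, T, T, F]
r1 m[φ4→X5] = [T, F, T, T]
r1 m[X0→φ0] = [T, T, T, T]
r1 m[X0→φ1] = [T, T, T, T]
r1 m[X0→φ3] = [T, T, T, T]
r1 m[X5→φ0] = [T, T, T, T]
r1 m[X5→φ2] = [T, T, T, T]
r1 m[X5→φ4] = [T, T, T, T]
r1 m[X9→φ2] = [T, T, T, T]
r1 m[X4→φ1] = [T, T, T, T]
r2 m[φ0→X0] = [T, T, F, T]
r2 m[φ0→X5] = [T, T, T, F]
r2 m[φ1→X0] = [T, T, T, T]
r2 m[φ1→X4] = [T, T, T, T]
r2 m[φ2→X5] = [T, T, T, T]
r2 m[φ2→X9] = [T, T, T, T]
r2 m[φ3→X0] = [F, T, T, F]
r2 m[φ4→X5] = [T, F, T, T]
r2 m[X0→φ0] = [F, T, T, F]
r2 m[X0→φ1] = [F, T, F, F]
r2 m[X0→φ3] = [T, T, F, T]
r2 m[X5→φ0] = [T, F, T, T]
r2 m[X5→φ2] = [T, F, T, F]
r2 m[X5→φ4] = [T, T, T, F]
r2 m[X9→φ2] = [T, T, T, T]
r2 m[X4→φ1] = [T, T, T, T]
r3 m[φ0→X0] = [F, T, F, T]
r3 m[φ0→X5] = [F, T, T, F]
r3 m[φ1→X0] = [T, T, T, T]
r3 m[φ1→X4] = [F, F, F, T]
r3 m[φ2→X5] = [T, T, T, T]
r3 m[φ2→X9] = [T, T, T, T]
r3 m[φ3→X0] = [F, T, T, F]
r3 m[φ4→X5] = [T, F, T, T]
r3 m[X0→φ0] = [F, T, T, F]
r3 m[X0→φ1] = [F, T, F, F]
r3 m[X0→φ3] = [T, T, F, T]
r3 m[X5→φ0] = [T, F, T, T]
r3 m[X5→φ2] = [T, F, T, F]
r3 m[X5→φ4] = [T, T, T, F]
r3 m[X9→φ2] = [T, T, T, T]
r3 m[X4→φ1] = [T, T, T, T]
r4 m[φ0→X0] = [F, T, F, T]
r4 m[φ0→X5] = [F, T, T, F]
r4 m[φ1→X0] = [T, T, T, T]
r4 m[φ1→X4] = [F, F, F, T]
r4 m[φ2→X5] = [T, T, T, T]
r4 m[φ2→X9] = [T, T, T, T]
r4 m[φ3→X0] = [F, T, T, F]
r4 m[φ4→X5] = [T, F, T, T]
r4 m[X0→φ0] = [F, T, T, F]
r4 m[X0→φ1] = [F, T, F, F]
r4 m[X0→φ3] = [F, T, F, T]
r4 m[X5→φ0] = [T, F, T, T]
r4 m[X5→φ2] = [F, F, T, F]
r4 m[X5→φ4] = [F, T, T, F]
r4 m[X9→φ2] = [T, T, T, T]
r4 m[X4→φ1] = [T, T, T, T]
r5 m[φ0→X0] = [F, T, F, T]
r5 m[φ0→X5] = [F, T, T, F]
r5 m[φ1→X0] = [T, T, T, T]
r5 m[φ1→X4] = [F, F, F, T]
r5 m[φ2→X5] = [T, T, T, T]
r5 m[φ2→X9] = [F, F, T, T]
r5 m[φ3→X0] = [F, T, T, F]
r5 m[φ4→X5] = [T, F, T, T]
r5 m[X0→φ0] = [F, T, T, F]
r5 m[X0→φ1] = [F, T, F, F]
r5 m[X0→φ3] = [F, T, F, T]
r5 m[X5→φ0] = [T, F, T, T]
r5 m[X5→φ2] = [F, F, T, F]
r5 m[X5→φ4] = [F, T, T, F]
r5 m[X9→φ2] = [T, T, T, T]
r5 m[X4→φ1] = [T, T, T, T]
r6 m[φ0→X0] = [F, T, F, T]
r6 m[φ0→X5] = [F, T, T, F]
r6 m[φ1→X0] = [T, T, T, T]
r6 m[φ1→X4] = [F, F, F, T]
r6 m[φ2→X5] = [T, T, T, T]
r6 m[φ2→X9] = [F, F, T, T]
r6 m[φ3→X0] = [F, T, T, F]
r6 m[φ4→X5] = [T, F, T, T]
r6 m[X0→φ0] = [F, T, T, F]
r6 m[X0→φ1] = [F, T, F, F]
r6 m[X0→φ3] = [F, T, F, T]
r6 m[X5→φ0] = [T, F, T, T]
r6 m[X5→φ2] = [F, F, T, F]
r6 m[X5→φ4] = [F, T, T, F]
r6 m[X9→φ2] = [T, T, T, T]
r6 m[X4→φ1] = [T, T, T, T]
fixed point reached at round 6
b[X5] = ⊗ incoming = [F, F, T, F]

b[X5] = [F, F, T, F]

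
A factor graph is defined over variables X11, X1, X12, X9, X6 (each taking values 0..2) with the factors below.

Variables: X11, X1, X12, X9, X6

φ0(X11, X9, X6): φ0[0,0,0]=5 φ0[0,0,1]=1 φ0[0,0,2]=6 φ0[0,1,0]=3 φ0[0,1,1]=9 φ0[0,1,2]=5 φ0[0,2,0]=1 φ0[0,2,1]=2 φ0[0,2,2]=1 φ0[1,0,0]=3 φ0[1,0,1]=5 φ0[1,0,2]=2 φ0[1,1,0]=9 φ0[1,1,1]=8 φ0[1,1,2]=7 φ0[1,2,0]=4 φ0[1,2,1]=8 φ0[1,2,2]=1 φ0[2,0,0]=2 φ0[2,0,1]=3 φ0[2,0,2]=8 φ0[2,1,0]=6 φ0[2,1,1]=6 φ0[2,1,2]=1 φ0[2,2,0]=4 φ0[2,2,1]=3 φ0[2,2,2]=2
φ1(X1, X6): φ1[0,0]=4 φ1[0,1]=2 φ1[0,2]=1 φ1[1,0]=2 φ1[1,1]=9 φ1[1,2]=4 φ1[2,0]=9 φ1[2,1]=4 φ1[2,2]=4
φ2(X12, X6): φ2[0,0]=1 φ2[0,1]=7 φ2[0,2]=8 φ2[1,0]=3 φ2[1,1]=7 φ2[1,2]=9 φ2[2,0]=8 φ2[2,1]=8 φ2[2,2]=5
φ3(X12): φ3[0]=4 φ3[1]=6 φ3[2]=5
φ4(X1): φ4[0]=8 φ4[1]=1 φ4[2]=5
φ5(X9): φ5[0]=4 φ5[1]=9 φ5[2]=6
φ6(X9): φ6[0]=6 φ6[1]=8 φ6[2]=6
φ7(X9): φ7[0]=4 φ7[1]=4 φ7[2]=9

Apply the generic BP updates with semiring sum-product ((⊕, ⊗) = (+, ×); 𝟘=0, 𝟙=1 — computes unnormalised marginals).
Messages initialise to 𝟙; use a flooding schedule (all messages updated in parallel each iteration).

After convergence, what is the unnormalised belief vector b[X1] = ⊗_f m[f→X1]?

init: all messages = 𝟙 over 3 values
r1 m[φ0→X11] = [33, 47, 35]
r1 m[φ0→X9] = [35, 54, 26]
r1 m[φ0→X6] = [37, 45, 33]
r1 m[φ1→X1] = [7, 15, 17]
r1 m[φ1→X6] = [15, 15, 9]
r1 m[φ2→X12] = [16, 19, 21]
r1 m[φ2→X6] = [12, 22, 22]
r1 m[φ3→X12] = [4, 6, 5]
r1 m[φ4→X1] = [8, 1, 5]
r1 m[φ5→X9] = [4, 9, 6]
r1 m[φ6→X9] = [6, 8, 6]
r1 m[φ7→X9] = [4, 4, 9]
r1 m[X11→φ0] = [1, 1, 1]
r1 m[X1→φ1] = [1, 1, 1]
r1 m[X1→φ4] = [1, 1, 1]
r1 m[X12→φ2] = [1, 1, 1]
r1 m[X12→φ3] = [1, 1, 1]
r1 m[X9→φ0] = [1, 1, 1]
r1 m[X9→φ5] = [1, 1, 1]
r1 m[X9→φ6] = [1, 1, 1]
r1 m[X9→φ7] = [1, 1, 1]
r1 m[X6→φ0] = [1, 1, 1]
r1 m[X6→φ1] = [1, 1, 1]
r1 m[X6→φ2] = [1, 1, 1]
r2 m[φ0→X11] = [33, 47, 35]
r2 m[φ0→X9] = [35, 54, 26]
r2 m[φ0→X6] = [37, 45, 33]
r2 m[φ1→X1] = [7, 15, 17]
r2 m[φ1→X6] = [15, 15, 9]
r2 m[φ2→X12] = [16, 19, 21]
r2 m[φ2→X6] = [12, 22, 22]
r2 m[φ3→X12] = [4, 6, 5]
r2 m[φ4→X1] = [8, 1, 5]
r2 m[φ5→X9] = [4, 9, 6]
r2 m[φ6→X9] = [6, 8, 6]
r2 m[φ7→X9] = [4, 4, 9]
r2 m[X11→φ0] = [1, 1, 1]
r2 m[X1→φ1] = [8, 1, 5]
r2 m[X1→φ4] = [7, 15, 17]
r2 m[X12→φ2] = [4, 6, 5]
r2 m[X12→φ3] = [16, 19, 21]
r2 m[X9→φ0] = [96, 288, 324]
r2 m[X9→φ5] = [840, 1728, 1404]
r2 m[X9→φ6] = [560, 1944, 1404]
r2 m[X9→φ7] = [840, 3888, 936]
r2 m[X6→φ0] = [180, 330, 198]
r2 m[X6→φ1] = [444, 990, 726]
r2 m[X6→φ2] = [555, 675, 297]
r3 m[φ0→X11] = [1864440, 3027096, 1902312]
r3 m[φ0→X9] = [7938, 13404, 6702]
r3 m[φ0→X6] = [9060, 11700, 6576]
r3 m[φ1→X1] = [4482, 12702, 10860]
r3 m[φ1→X6] = [79, 45, 32]
r3 m[φ2→X12] = [7656, 9063, 11325]
r3 m[φ2→X6] = [62, 110, 111]
r3 m[φ3→X12] = [4, 6, 5]
r3 m[φ4→X1] = [8, 1, 5]
r3 m[φ5→X9] = [4, 9, 6]
r3 m[φ6→X9] = [6, 8, 6]
r3 m[φ7→X9] = [4, 4, 9]
r3 m[X11→φ0] = [1, 1, 1]
r3 m[X1→φ1] = [8, 1, 5]
r3 m[X1→φ4] = [7, 15, 17]
r3 m[X12→φ2] = [4, 6, 5]
r3 m[X12→φ3] = [16, 19, 21]
r3 m[X9→φ0] = [96, 288, 324]
r3 m[X9→φ5] = [840, 1728, 1404]
r3 m[X9→φ6] = [560, 1944, 1404]
r3 m[X9→φ7] = [840, 3888, 936]
r3 m[X6→φ0] = [180, 330, 198]
r3 m[X6→φ1] = [444, 990, 726]
r3 m[X6→φ2] = [555, 675, 297]
r4 m[φ0→X11] = [1864440, 3027096, 1902312]
r4 m[φ0→X9] = [7938, 13404, 6702]
r4 m[φ0→X6] = [9060, 11700, 6576]
r4 m[φ1→X1] = [4482, 12702, 10860]
r4 m[φ1→X6] = [79, 45, 32]
r4 m[φ2→X12] = [7656, 9063, 11325]
r4 m[φ2→X6] = [62, 110, 111]
r4 m[φ3→X12] = [4, 6, 5]
r4 m[φ4→X1] = [8, 1, 5]
r4 m[φ5→X9] = [4, 9, 6]
r4 m[φ6→X9] = [6, 8, 6]
r4 m[φ7→X9] = [4, 4, 9]
r4 m[X11→φ0] = [1, 1, 1]
r4 m[X1→φ1] = [8, 1, 5]
r4 m[X1→φ4] = [4482, 12702, 10860]
r4 m[X12→φ2] = [4, 6, 5]
r4 m[X12→φ3] = [7656, 9063, 11325]
r4 m[X9→φ0] = [96, 288, 324]
r4 m[X9→φ5] = [190512, 428928, 361908]
r4 m[X9→φ6] = [127008, 482544, 361908]
r4 m[X9→φ7] = [190512, 965088, 241272]
r4 m[X6→φ0] = [4898, 4950, 3552]
r4 m[X6→φ1] = [561720, 1287000, 729936]
r4 m[X6→φ2] = [715740, 526500, 210432]
r5 m[φ0→X11] = [32994744, 56058912, 36595176]
r5 m[φ0→X9] = [150362, 248190, 122640]
r5 m[φ0→X6] = [9060, 11700, 6576]
r5 m[φ1→X1] = [5550816, 15626184, 13123224]
r5 m[φ1→X6] = [79, 45, 32]
r5 m[φ2→X12] = [6084696, 7726608, 10990080]
r5 m[φ2→X6] = [62, 110, 111]
r5 m[φ3→X12] = [4, 6, 5]
r5 m[φ4→X1] = [8, 1, 5]
r5 m[φ5→X9] = [4, 9, 6]
r5 m[φ6→X9] = [6, 8, 6]
r5 m[φ7→X9] = [4, 4, 9]
r5 m[X11→φ0] = [1, 1, 1]
r5 m[X1→φ1] = [8, 1, 5]
r5 m[X1→φ4] = [4482, 12702, 10860]
r5 m[X12→φ2] = [4, 6, 5]
r5 m[X12→φ3] = [7656, 9063, 11325]
r5 m[X9→φ0] = [96, 288, 324]
r5 m[X9→φ5] = [190512, 428928, 361908]
r5 m[X9→φ6] = [127008, 482544, 361908]
r5 m[X9→φ7] = [190512, 965088, 241272]
r5 m[X6→φ0] = [4898, 4950, 3552]
r5 m[X6→φ1] = [561720, 1287000, 729936]
r5 m[X6→φ2] = [715740, 526500, 210432]
r6 m[φ0→X11] = [32994744, 56058912, 36595176]
r6 m[φ0→X9] = [150362, 248190, 122640]
r6 m[φ0→X6] = [9060, 11700, 6576]
r6 m[φ1→X1] = [5550816, 15626184, 13123224]
r6 m[φ1→X6] = [79, 45, 32]
r6 m[φ2→X12] = [6084696, 7726608, 10990080]
r6 m[φ2→X6] = [62, 110, 111]
r6 m[φ3→X12] = [4, 6, 5]
r6 m[φ4→X1] = [8, 1, 5]
r6 m[φ5→X9] = [4, 9, 6]
r6 m[φ6→X9] = [6, 8, 6]
r6 m[φ7→X9] = [4, 4, 9]
r6 m[X11→φ0] = [1, 1, 1]
r6 m[X1→φ1] = [8, 1, 5]
r6 m[X1→φ4] = [5550816, 15626184, 13123224]
r6 m[X12→φ2] = [4, 6, 5]
r6 m[X12→φ3] = [6084696, 7726608, 10990080]
r6 m[X9→φ0] = [96, 288, 324]
r6 m[X9→φ5] = [3608688, 7942080, 6622560]
r6 m[X9→φ6] = [2405792, 8934840, 6622560]
r6 m[X9→φ7] = [3608688, 17869680, 4415040]
r6 m[X6→φ0] = [4898, 4950, 3552]
r6 m[X6→φ1] = [561720, 1287000, 729936]
r6 m[X6→φ2] = [715740, 526500, 210432]
r7 m[φ0→X11] = [32994744, 56058912, 36595176]
r7 m[φ0→X9] = [150362, 248190, 122640]
r7 m[φ0→X6] = [9060, 11700, 6576]
r7 m[φ1→X1] = [5550816, 15626184, 13123224]
r7 m[φ1→X6] = [79, 45, 32]
r7 m[φ2→X12] = [6084696, 7726608, 10990080]
r7 m[φ2→X6] = [62, 110, 111]
r7 m[φ3→X12] = [4, 6, 5]
r7 m[φ4→X1] = [8, 1, 5]
r7 m[φ5→X9] = [4, 9, 6]
r7 m[φ6→X9] = [6, 8, 6]
r7 m[φ7→X9] = [4, 4, 9]
r7 m[X11→φ0] = [1, 1, 1]
r7 m[X1→φ1] = [8, 1, 5]
r7 m[X1→φ4] = [5550816, 15626184, 13123224]
r7 m[X12→φ2] = [4, 6, 5]
r7 m[X12→φ3] = [6084696, 7726608, 10990080]
r7 m[X9→φ0] = [96, 288, 324]
r7 m[X9→φ5] = [3608688, 7942080, 6622560]
r7 m[X9→φ6] = [2405792, 8934840, 6622560]
r7 m[X9→φ7] = [3608688, 17869680, 4415040]
r7 m[X6→φ0] = [4898, 4950, 3552]
r7 m[X6→φ1] = [561720, 1287000, 729936]
r7 m[X6→φ2] = [715740, 526500, 210432]
fixed point reached at round 7
b[X1] = ⊗ incoming = [44406528, 15626184, 65616120]

b[X1] = [44406528, 15626184, 65616120]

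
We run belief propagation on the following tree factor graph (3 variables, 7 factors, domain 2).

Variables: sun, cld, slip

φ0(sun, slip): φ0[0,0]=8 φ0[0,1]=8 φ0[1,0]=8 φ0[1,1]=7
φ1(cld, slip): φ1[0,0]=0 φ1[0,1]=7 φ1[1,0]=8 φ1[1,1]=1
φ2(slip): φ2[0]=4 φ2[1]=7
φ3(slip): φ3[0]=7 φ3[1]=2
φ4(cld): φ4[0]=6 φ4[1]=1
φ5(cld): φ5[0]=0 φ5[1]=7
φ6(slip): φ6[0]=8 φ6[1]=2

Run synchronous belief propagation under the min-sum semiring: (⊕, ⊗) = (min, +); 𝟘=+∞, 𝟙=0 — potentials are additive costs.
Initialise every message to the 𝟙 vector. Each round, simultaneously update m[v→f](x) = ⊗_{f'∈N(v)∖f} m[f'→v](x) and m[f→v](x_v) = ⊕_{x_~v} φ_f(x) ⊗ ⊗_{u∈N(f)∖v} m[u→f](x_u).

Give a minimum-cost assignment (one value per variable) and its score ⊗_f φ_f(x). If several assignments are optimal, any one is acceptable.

init: all messages = 𝟙 over 2 values
r1 m[φ0→sun] = [8, 7]
r1 m[φ0→slip] = [8, 7]
r1 m[φ1→cld] = [0, 1]
r1 m[φ1→slip] = [0, 1]
r1 m[φ2→slip] = [4, 7]
r1 m[φ3→slip] = [7, 2]
r1 m[φ4→cld] = [6, 1]
r1 m[φ5→cld] = [0, 7]
r1 m[φ6→slip] = [8, 2]
r1 m[sun→φ0] = [0, 0]
r1 m[cld→φ1] = [0, 0]
r1 m[cld→φ4] = [0, 0]
r1 m[cld→φ5] = [0, 0]
r1 m[slip→φ0] = [0, 0]
r1 m[slip→φ1] = [0, 0]
r1 m[slip→φ2] = [0, 0]
r1 m[slip→φ3] = [0, 0]
r1 m[slip→φ6] = [0, 0]
r2 m[φ0→sun] = [8, 7]
r2 m[φ0→slip] = [8, 7]
r2 m[φ1→cld] = [0, 1]
r2 m[φ1→slip] = [0, 1]
r2 m[φ2→slip] = [4, 7]
r2 m[φ3→slip] = [7, 2]
r2 m[φ4→cld] = [6, 1]
r2 m[φ5→cld] = [0, 7]
r2 m[φ6→slip] = [8, 2]
r2 m[sun→φ0] = [0, 0]
r2 m[cld→φ1] = [6, 8]
r2 m[cld→φ4] = [0, 8]
r2 m[cld→φ5] = [6, 2]
r2 m[slip→φ0] = [19, 12]
r2 m[slip→φ1] = [27, 18]
r2 m[slip→φ2] = [23, 12]
r2 m[slip→φ3] = [20, 17]
r2 m[slip→φ6] = [19, 17]
r3 m[φ0→sun] = [20, 19]
r3 m[φ0→slip] = [8, 7]
r3 m[φ1→cld] = [25, 19]
r3 m[φ1→slip] = [6, 9]
r3 m[φ2→slip] = [4, 7]
r3 m[φ3→slip] = [7, 2]
r3 m[φ4→cld] = [6, 1]
r3 m[φ5→cld] = [0, 7]
r3 m[φ6→slip] = [8, 2]
r3 m[sun→φ0] = [0, 0]
r3 m[cld→φ1] = [6, 8]
r3 m[cld→φ4] = [0, 8]
r3 m[cld→φ5] = [6, 2]
r3 m[slip→φ0] = [19, 12]
r3 m[slip→φ1] = [27, 18]
r3 m[slip→φ2] = [23, 12]
r3 m[slip→φ3] = [20, 17]
r3 m[slip→φ6] = [19, 17]
r4 m[φ0→sun] = [20, 19]
r4 m[φ0→slip] = [8, 7]
r4 m[φ1→cld] = [25, 19]
r4 m[φ1→slip] = [6, 9]
r4 m[φ2→slip] = [4, 7]
r4 m[φ3→slip] = [7, 2]
r4 m[φ4→cld] = [6, 1]
r4 m[φ5→cld] = [0, 7]
r4 m[φ6→slip] = [8, 2]
r4 m[sun→φ0] = [0, 0]
r4 m[cld→φ1] = [6, 8]
r4 m[cld→φ4] = [25, 26]
r4 m[cld→φ5] = [31, 20]
r4 m[slip→φ0] = [25, 20]
r4 m[slip→φ1] = [27, 18]
r4 m[slip→φ2] = [29, 20]
r4 m[slip→φ3] = [26, 25]
r4 m[slip→φ6] = [25, 25]
r5 m[φ0→sun] = [28, 27]
r5 m[φ0→slip] = [8, 7]
r5 m[φ1→cld] = [25, 19]
r5 m[φ1→slip] = [6, 9]
r5 m[φ2→slip] = [4, 7]
r5 m[φ3→slip] = [7, 2]
r5 m[φ4→cld] = [6, 1]
r5 m[φ5→cld] = [0, 7]
r5 m[φ6→slip] = [8, 2]
r5 m[sun→φ0] = [0, 0]
r5 m[cld→φ1] = [6, 8]
r5 m[cld→φ4] = [25, 26]
r5 m[cld→φ5] = [31, 20]
r5 m[slip→φ0] = [25, 20]
r5 m[slip→φ1] = [27, 18]
r5 m[slip→φ2] = [29, 20]
r5 m[slip→φ3] = [26, 25]
r5 m[slip→φ6] = [25, 25]
r6 m[φ0→sun] = [28, 27]
r6 m[φ0→slip] = [8, 7]
r6 m[φ1→cld] = [25, 19]
r6 m[φ1→slip] = [6, 9]
r6 m[φ2→slip] = [4, 7]
r6 m[φ3→slip] = [7, 2]
r6 m[φ4→cld] = [6, 1]
r6 m[φ5→cld] = [0, 7]
r6 m[φ6→slip] = [8, 2]
r6 m[sun→φ0] = [0, 0]
r6 m[cld→φ1] = [6, 8]
r6 m[cld→φ4] = [25, 26]
r6 m[cld→φ5] = [31, 20]
r6 m[slip→φ0] = [25, 20]
r6 m[slip→φ1] = [27, 18]
r6 m[slip→φ2] = [29, 20]
r6 m[slip→φ3] = [26, 25]
r6 m[slip→φ6] = [25, 25]
fixed point reached at round 6
traceback from sun: (sun=1, cld=1, slip=1), score=27

assignment: (sun=1, cld=1, slip=1); score = 27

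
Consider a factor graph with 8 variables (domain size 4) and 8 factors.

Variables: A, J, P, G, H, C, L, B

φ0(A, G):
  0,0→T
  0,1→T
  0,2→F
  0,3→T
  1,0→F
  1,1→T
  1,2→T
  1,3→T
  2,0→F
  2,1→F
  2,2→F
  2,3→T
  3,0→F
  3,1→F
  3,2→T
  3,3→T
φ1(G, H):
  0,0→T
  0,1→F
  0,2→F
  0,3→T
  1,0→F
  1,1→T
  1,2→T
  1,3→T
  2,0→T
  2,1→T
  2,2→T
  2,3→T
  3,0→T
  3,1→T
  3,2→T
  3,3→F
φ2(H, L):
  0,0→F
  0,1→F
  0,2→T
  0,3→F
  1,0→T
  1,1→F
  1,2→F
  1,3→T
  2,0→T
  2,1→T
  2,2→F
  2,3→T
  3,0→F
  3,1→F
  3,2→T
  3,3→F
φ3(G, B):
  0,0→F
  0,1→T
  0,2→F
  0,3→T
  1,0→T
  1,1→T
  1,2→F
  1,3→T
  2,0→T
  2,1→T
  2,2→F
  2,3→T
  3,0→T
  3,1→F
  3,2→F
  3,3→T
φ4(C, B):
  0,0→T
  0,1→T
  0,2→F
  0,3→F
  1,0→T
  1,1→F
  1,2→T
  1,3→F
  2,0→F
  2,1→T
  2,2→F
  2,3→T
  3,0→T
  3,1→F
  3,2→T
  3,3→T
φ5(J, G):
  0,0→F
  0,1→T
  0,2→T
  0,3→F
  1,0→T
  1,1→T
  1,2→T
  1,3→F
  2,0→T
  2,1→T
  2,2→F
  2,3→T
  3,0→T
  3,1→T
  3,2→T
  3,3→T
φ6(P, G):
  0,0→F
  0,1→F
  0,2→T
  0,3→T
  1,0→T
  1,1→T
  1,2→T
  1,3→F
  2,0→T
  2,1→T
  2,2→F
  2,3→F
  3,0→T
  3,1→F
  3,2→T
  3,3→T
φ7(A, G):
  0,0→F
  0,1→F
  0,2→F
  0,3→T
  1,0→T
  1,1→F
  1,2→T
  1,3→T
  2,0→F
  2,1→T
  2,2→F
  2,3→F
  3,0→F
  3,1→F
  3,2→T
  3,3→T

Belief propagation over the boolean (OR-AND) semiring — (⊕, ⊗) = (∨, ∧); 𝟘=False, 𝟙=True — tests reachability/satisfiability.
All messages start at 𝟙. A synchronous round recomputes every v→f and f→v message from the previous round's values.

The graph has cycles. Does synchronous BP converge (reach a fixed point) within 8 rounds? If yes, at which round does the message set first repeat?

init: all messages = 𝟙 over 4 values
r1 m[φ0→A] = [T, T, T, T]
r1 m[φ0→G] = [T, T, T, T]
r1 m[φ1→G] = [T, T, T, T]
r1 m[φ1→H] = [T, T, T, T]
r1 m[φ2→H] = [T, T, T, T]
r1 m[φ2→L] = [T, T, T, T]
r1 m[φ3→G] = [T, T, T, T]
r1 m[φ3→B] = [T, T, F, T]
r1 m[φ4→C] = [T, T, T, T]
r1 m[φ4→B] = [T, T, T, T]
r1 m[φ5→J] = [T, T, T, T]
r1 m[φ5→G] = [T, T, T, T]
r1 m[φ6→P] = [T, T, T, T]
r1 m[φ6→G] = [T, T, T, T]
r1 m[φ7→A] = [T, T, T, T]
r1 m[φ7→G] = [T, T, T, T]
r1 m[A→φ0] = [T, T, T, T]
r1 m[A→φ7] = [T, T, T, T]
r1 m[J→φ5] = [T, T, T, T]
r1 m[P→φ6] = [T, T, T, T]
r1 m[G→φ0] = [T, T, T, T]
r1 m[G→φ1] = [T, T, T, T]
r1 m[G→φ3] = [T, T, T, T]
r1 m[G→φ5] = [T, T, T, T]
r1 m[G→φ6] = [T, T, T, T]
r1 m[G→φ7] = [T, T, T, T]
r1 m[H→φ1] = [T, T, T, T]
r1 m[H→φ2] = [T, T, T, T]
r1 m[C→φ4] = [T, T, T, T]
r1 m[L→φ2] = [T, T, T, T]
r1 m[B→φ3] = [T, T, T, T]
r1 m[B→φ4] = [T, T, T, T]
r2 m[φ0→A] = [T, T, T, T]
r2 m[φ0→G] = [T, T, T, T]
r2 m[φ1→G] = [T, T, T, T]
r2 m[φ1→H] = [T, T, T, T]
r2 m[φ2→H] = [T, T, T, T]
r2 m[φ2→L] = [T, T, T, T]
r2 m[φ3→G] = [T, T, T, T]
r2 m[φ3→B] = [T, T, F, T]
r2 m[φ4→C] = [T, T, T, T]
r2 m[φ4→B] = [T, T, T, T]
r2 m[φ5→J] = [T, T, T, T]
r2 m[φ5→G] = [T, T, T, T]
r2 m[φ6→P] = [T, T, T, T]
r2 m[φ6→G] = [T, T, T, T]
r2 m[φ7→A] = [T, T, T, T]
r2 m[φ7→G] = [T, T, T, T]
r2 m[A→φ0] = [T, T, T, T]
r2 m[A→φ7] = [T, T, T, T]
r2 m[J→φ5] = [T, T, T, T]
r2 m[P→φ6] = [T, T, T, T]
r2 m[G→φ0] = [T, T, T, T]
r2 m[G→φ1] = [T, T, T, T]
r2 m[G→φ3] = [T, T, T, T]
r2 m[G→φ5] = [T, T, T, T]
r2 m[G→φ6] = [T, T, T, T]
r2 m[G→φ7] = [T, T, T, T]
r2 m[H→φ1] = [T, T, T, T]
r2 m[H→φ2] = [T, T, T, T]
r2 m[C→φ4] = [T, T, T, T]
r2 m[L→φ2] = [T, T, T, T]
r2 m[B→φ3] = [T, T, T, T]
r2 m[B→φ4] = [T, T, F, T]
r3 m[φ0→A] = [T, T, T, T]
r3 m[φ0→G] = [T, T, T, T]
r3 m[φ1→G] = [T, T, T, T]
r3 m[φ1→H] = [T, T, T, T]
r3 m[φ2→H] = [T, T, T, T]
r3 m[φ2→L] = [T, T, T, T]
r3 m[φ3→G] = [T, T, T, T]
r3 m[φ3→B] = [T, T, F, T]
r3 m[φ4→C] = [T, T, T, T]
r3 m[φ4→B] = [T, T, T, T]
r3 m[φ5→J] = [T, T, T, T]
r3 m[φ5→G] = [T, T, T, T]
r3 m[φ6→P] = [T, T, T, T]
r3 m[φ6→G] = [T, T, T, T]
r3 m[φ7→A] = [T, T, T, T]
r3 m[φ7→G] = [T, T, T, T]
r3 m[A→φ0] = [T, T, T, T]
r3 m[A→φ7] = [T, T, T, T]
r3 m[J→φ5] = [T, T, T, T]
r3 m[P→φ6] = [T, T, T, T]
r3 m[G→φ0] = [T, T, T, T]
r3 m[G→φ1] = [T, T, T, T]
r3 m[G→φ3] = [T, T, T, T]
r3 m[G→φ5] = [T, T, T, T]
r3 m[G→φ6] = [T, T, T, T]
r3 m[G→φ7] = [T, T, T, T]
r3 m[H→φ1] = [T, T, T, T]
r3 m[H→φ2] = [T, T, T, T]
r3 m[C→φ4] = [T, T, T, T]
r3 m[L→φ2] = [T, T, T, T]
r3 m[B→φ3] = [T, T, T, T]
r3 m[B→φ4] = [T, T, F, T]
fixed point reached at round 3
messages reach a fixed point at round 3

CONVERGED at round 3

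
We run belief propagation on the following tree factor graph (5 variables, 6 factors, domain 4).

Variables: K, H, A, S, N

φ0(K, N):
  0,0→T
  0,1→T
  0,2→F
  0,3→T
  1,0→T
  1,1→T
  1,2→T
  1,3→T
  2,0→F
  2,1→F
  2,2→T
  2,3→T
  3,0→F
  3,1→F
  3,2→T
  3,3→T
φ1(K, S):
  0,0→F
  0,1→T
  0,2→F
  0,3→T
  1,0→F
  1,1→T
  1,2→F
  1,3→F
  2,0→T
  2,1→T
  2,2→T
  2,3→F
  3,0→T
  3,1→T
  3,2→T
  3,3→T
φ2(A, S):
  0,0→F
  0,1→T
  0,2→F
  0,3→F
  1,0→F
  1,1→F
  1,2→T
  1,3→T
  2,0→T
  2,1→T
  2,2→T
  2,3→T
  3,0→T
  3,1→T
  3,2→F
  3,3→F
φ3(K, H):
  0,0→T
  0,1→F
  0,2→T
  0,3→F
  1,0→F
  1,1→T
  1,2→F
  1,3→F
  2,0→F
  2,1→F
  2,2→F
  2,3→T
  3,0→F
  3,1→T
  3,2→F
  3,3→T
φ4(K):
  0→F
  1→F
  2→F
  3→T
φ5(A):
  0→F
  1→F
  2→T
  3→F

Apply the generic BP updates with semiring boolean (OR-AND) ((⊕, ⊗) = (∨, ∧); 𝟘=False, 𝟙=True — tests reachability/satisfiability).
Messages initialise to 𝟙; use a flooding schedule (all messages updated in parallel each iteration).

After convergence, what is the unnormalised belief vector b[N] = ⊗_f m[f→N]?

b[N] = [F, F, T, T]

init: all messages = 𝟙 over 4 values
r1 m[φ0→K] = [T, T, T, T]
r1 m[φ0→N] = [T, T, T, T]
r1 m[φ1→K] = [T, T, T, T]
r1 m[φ1→S] = [T, T, T, T]
r1 m[φ2→A] = [T, T, T, T]
r1 m[φ2→S] = [T, T, T, T]
r1 m[φ3→K] = [T, T, T, T]
r1 m[φ3→H] = [T, T, T, T]
r1 m[φ4→K] = [F, F, F, T]
r1 m[φ5→A] = [F, F, T, F]
r1 m[K→φ0] = [T, T, T, T]
r1 m[K→φ1] = [T, T, T, T]
r1 m[K→φ3] = [T, T, T, T]
r1 m[K→φ4] = [T, T, T, T]
r1 m[H→φ3] = [T, T, T, T]
r1 m[A→φ2] = [T, T, T, T]
r1 m[A→φ5] = [T, T, T, T]
r1 m[S→φ1] = [T, T, T, T]
r1 m[S→φ2] = [T, T, T, T]
r1 m[N→φ0] = [T, T, T, T]
r2 m[φ0→K] = [T, T, T, T]
r2 m[φ0→N] = [T, T, T, T]
r2 m[φ1→K] = [T, T, T, T]
r2 m[φ1→S] = [T, T, T, T]
r2 m[φ2→A] = [T, T, T, T]
r2 m[φ2→S] = [T, T, T, T]
r2 m[φ3→K] = [T, T, T, T]
r2 m[φ3→H] = [T, T, T, T]
r2 m[φ4→K] = [F, F, F, T]
r2 m[φ5→A] = [F, F, T, F]
r2 m[K→φ0] = [F, F, F, T]
r2 m[K→φ1] = [F, F, F, T]
r2 m[K→φ3] = [F, F, F, T]
r2 m[K→φ4] = [T, T, T, T]
r2 m[H→φ3] = [T, T, T, T]
r2 m[A→φ2] = [F, F, T, F]
r2 m[A→φ5] = [T, T, T, T]
r2 m[S→φ1] = [T, T, T, T]
r2 m[S→φ2] = [T, T, T, T]
r2 m[N→φ0] = [T, T, T, T]
r3 m[φ0→K] = [T, T, T, T]
r3 m[φ0→N] = [F, F, T, T]
r3 m[φ1→K] = [T, T, T, T]
r3 m[φ1→S] = [T, T, T, T]
r3 m[φ2→A] = [T, T, T, T]
r3 m[φ2→S] = [T, T, T, T]
r3 m[φ3→K] = [T, T, T, T]
r3 m[φ3→H] = [F, T, F, T]
r3 m[φ4→K] = [F, F, F, T]
r3 m[φ5→A] = [F, F, T, F]
r3 m[K→φ0] = [F, F, F, T]
r3 m[K→φ1] = [F, F, F, T]
r3 m[K→φ3] = [F, F, F, T]
r3 m[K→φ4] = [T, T, T, T]
r3 m[H→φ3] = [T, T, T, T]
r3 m[A→φ2] = [F, F, T, F]
r3 m[A→φ5] = [T, T, T, T]
r3 m[S→φ1] = [T, T, T, T]
r3 m[S→φ2] = [T, T, T, T]
r3 m[N→φ0] = [T, T, T, T]
r4 m[φ0→K] = [T, T, T, T]
r4 m[φ0→N] = [F, F, T, T]
r4 m[φ1→K] = [T, T, T, T]
r4 m[φ1→S] = [T, T, T, T]
r4 m[φ2→A] = [T, T, T, T]
r4 m[φ2→S] = [T, T, T, T]
r4 m[φ3→K] = [T, T, T, T]
r4 m[φ3→H] = [F, T, F, T]
r4 m[φ4→K] = [F, F, F, T]
r4 m[φ5→A] = [F, F, T, F]
r4 m[K→φ0] = [F, F, F, T]
r4 m[K→φ1] = [F, F, F, T]
r4 m[K→φ3] = [F, F, F, T]
r4 m[K→φ4] = [T, T, T, T]
r4 m[H→φ3] = [T, T, T, T]
r4 m[A→φ2] = [F, F, T, F]
r4 m[A→φ5] = [T, T, T, T]
r4 m[S→φ1] = [T, T, T, T]
r4 m[S→φ2] = [T, T, T, T]
r4 m[N→φ0] = [T, T, T, T]
fixed point reached at round 4
b[N] = ⊗ incoming = [F, F, T, T]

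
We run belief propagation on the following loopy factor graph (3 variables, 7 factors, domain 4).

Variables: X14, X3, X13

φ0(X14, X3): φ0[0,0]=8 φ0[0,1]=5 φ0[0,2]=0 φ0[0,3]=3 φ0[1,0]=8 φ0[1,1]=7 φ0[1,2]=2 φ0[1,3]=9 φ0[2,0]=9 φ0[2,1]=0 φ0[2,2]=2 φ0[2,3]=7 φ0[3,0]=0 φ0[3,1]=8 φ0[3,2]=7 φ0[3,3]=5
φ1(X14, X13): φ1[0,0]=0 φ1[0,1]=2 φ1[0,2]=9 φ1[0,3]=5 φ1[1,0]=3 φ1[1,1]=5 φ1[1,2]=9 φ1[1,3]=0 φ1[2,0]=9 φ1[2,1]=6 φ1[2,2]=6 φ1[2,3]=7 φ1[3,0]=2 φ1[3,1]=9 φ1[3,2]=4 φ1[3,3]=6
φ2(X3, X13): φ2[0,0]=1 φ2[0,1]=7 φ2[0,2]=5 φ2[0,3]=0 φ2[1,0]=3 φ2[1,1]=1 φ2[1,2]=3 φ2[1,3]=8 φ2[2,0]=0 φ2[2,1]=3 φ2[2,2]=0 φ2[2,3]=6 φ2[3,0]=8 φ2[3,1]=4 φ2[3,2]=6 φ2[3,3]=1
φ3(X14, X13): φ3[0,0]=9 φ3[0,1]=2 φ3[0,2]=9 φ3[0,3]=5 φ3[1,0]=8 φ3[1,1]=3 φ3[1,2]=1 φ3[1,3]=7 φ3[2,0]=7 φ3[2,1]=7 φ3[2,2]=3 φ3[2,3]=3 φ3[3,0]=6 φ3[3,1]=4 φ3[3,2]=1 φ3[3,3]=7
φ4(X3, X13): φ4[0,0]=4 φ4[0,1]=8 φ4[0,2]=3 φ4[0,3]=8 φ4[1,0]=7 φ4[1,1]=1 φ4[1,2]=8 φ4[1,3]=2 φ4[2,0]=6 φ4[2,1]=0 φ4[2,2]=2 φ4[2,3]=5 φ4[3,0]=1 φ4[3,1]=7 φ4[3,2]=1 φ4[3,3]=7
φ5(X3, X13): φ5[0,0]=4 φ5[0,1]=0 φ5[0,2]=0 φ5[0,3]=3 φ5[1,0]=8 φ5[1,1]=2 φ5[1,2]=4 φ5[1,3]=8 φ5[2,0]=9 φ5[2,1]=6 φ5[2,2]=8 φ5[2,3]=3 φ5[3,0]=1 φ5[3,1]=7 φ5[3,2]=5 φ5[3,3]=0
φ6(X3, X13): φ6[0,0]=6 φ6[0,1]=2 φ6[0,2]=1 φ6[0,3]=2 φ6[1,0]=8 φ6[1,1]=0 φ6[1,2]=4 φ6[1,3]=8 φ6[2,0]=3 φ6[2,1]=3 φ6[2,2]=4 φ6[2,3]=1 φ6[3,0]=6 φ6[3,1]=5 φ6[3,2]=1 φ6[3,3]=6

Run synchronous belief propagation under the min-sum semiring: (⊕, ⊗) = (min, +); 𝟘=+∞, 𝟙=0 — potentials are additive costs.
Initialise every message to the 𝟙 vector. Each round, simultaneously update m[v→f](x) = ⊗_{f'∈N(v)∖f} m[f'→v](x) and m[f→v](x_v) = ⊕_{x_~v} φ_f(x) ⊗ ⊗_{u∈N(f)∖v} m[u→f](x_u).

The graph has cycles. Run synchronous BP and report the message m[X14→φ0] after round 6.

init: all messages = 𝟙 over 4 values
r1 m[φ0→X14] = [0, 2, 0, 0]
r1 m[φ0→X3] = [0, 0, 0, 3]
r1 m[φ1→X14] = [0, 0, 6, 2]
r1 m[φ1→X13] = [0, 2, 4, 0]
r1 m[φ2→X3] = [0, 1, 0, 1]
r1 m[φ2→X13] = [0, 1, 0, 0]
r1 m[φ3→X14] = [2, 1, 3, 1]
r1 m[φ3→X13] = [6, 2, 1, 3]
r1 m[φ4→X3] = [3, 1, 0, 1]
r1 m[φ4→X13] = [1, 0, 1, 2]
r1 m[φ5→X3] = [0, 2, 3, 0]
r1 m[φ5→X13] = [1, 0, 0, 0]
r1 m[φ6→X3] = [1, 0, 1, 1]
r1 m[φ6→X13] = [3, 0, 1, 1]
r1 m[X14→φ0] = [0, 0, 0, 0]
r1 m[X14→φ1] = [0, 0, 0, 0]
r1 m[X14→φ3] = [0, 0, 0, 0]
r1 m[X3→φ0] = [0, 0, 0, 0]
r1 m[X3→φ2] = [0, 0, 0, 0]
r1 m[X3→φ4] = [0, 0, 0, 0]
r1 m[X3→φ5] = [0, 0, 0, 0]
r1 m[X3→φ6] = [0, 0, 0, 0]
r1 m[X13→φ1] = [0, 0, 0, 0]
r1 m[X13→φ2] = [0, 0, 0, 0]
r1 m[X13→φ3] = [0, 0, 0, 0]
r1 m[X13→φ4] = [0, 0, 0, 0]
r1 m[X13→φ5] = [0, 0, 0, 0]
r1 m[X13→φ6] = [0, 0, 0, 0]
r2 m[φ0→X14] = [0, 2, 0, 0]
r2 m[φ0→X3] = [0, 0, 0, 3]
r2 m[φ1→X14] = [0, 0, 6, 2]
r2 m[φ1→X13] = [0, 2, 4, 0]
r2 m[φ2→X3] = [0, 1, 0, 1]
r2 m[φ2→X13] = [0, 1, 0, 0]
r2 m[φ3→X14] = [2, 1, 3, 1]
r2 m[φ3→X13] = [6, 2, 1, 3]
r2 m[φ4→X3] = [3, 1, 0, 1]
r2 m[φ4→X13] = [1, 0, 1, 2]
r2 m[φ5→X3] = [0, 2, 3, 0]
r2 m[φ5→X13] = [1, 0, 0, 0]
r2 m[φ6→X3] = [1, 0, 1, 1]
r2 m[φ6→X13] = [3, 0, 1, 1]
r2 m[X14→φ0] = [2, 1, 9, 3]
r2 m[X14→φ1] = [2, 3, 3, 1]
r2 m[X14→φ3] = [0, 2, 6, 2]
r2 m[X3→φ0] = [4, 4, 4, 3]
r2 m[X3→φ2] = [4, 3, 4, 5]
r2 m[X3→φ4] = [1, 3, 4, 5]
r2 m[X3→φ5] = [4, 2, 1, 6]
r2 m[X3→φ6] = [3, 4, 3, 5]
r2 m[X13→φ1] = [11, 3, 3, 6]
r2 m[X13→φ2] = [11, 4, 7, 6]
r2 m[X13→φ3] = [5, 3, 6, 3]
r2 m[X13→φ4] = [10, 5, 6, 4]
r2 m[X13→φ5] = [10, 5, 7, 6]
r2 m[X13→φ6] = [8, 5, 6, 5]
r3 m[φ0→X14] = [4, 6, 4, 4]
r3 m[φ0→X3] = [3, 7, 2, 5]
r3 m[φ1→X14] = [5, 6, 9, 7]
r3 m[φ1→X13] = [2, 4, 5, 3]
r3 m[φ2→X3] = [6, 5, 7, 7]
r3 m[φ2→X13] = [4, 4, 4, 4]
r3 m[φ3→X14] = [5, 6, 6, 7]
r3 m[φ3→X13] = [8, 2, 3, 5]
r3 m[φ4→X3] = [9, 6, 5, 7]
r3 m[φ4→X13] = [5, 4, 4, 5]
r3 m[φ5→X3] = [5, 7, 9, 6]
r3 m[φ5→X13] = [7, 4, 4, 4]
r3 m[φ6→X3] = [7, 5, 6, 7]
r3 m[φ6→X13] = [6, 4, 4, 4]
r3 m[X14→φ0] = [2, 1, 9, 3]
r3 m[X14→φ1] = [2, 3, 3, 1]
r3 m[X14→φ3] = [0, 2, 6, 2]
r3 m[X3→φ0] = [4, 4, 4, 3]
r3 m[X3→φ2] = [4, 3, 4, 5]
r3 m[X3→φ4] = [1, 3, 4, 5]
r3 m[X3→φ5] = [4, 2, 1, 6]
r3 m[X3→φ6] = [3, 4, 3, 5]
r3 m[X13→φ1] = [11, 3, 3, 6]
r3 m[X13→φ2] = [11, 4, 7, 6]
r3 m[X13→φ3] = [5, 3, 6, 3]
r3 m[X13→φ4] = [10, 5, 6, 4]
r3 m[X13→φ5] = [10, 5, 7, 6]
r3 m[X13→φ6] = [8, 5, 6, 5]
r4 m[φ0→X14] = [4, 6, 4, 4]
r4 m[φ0→X3] = [3, 7, 2, 5]
r4 m[φ1→X14] = [5, 6, 9, 7]
r4 m[φ1→X13] = [2, 4, 5, 3]
r4 m[φ2→X3] = [6, 5, 7, 7]
r4 m[φ2→X13] = [4, 4, 4, 4]
r4 m[φ3→X14] = [5, 6, 6, 7]
r4 m[φ3→X13] = [8, 2, 3, 5]
r4 m[φ4→X3] = [9, 6, 5, 7]
r4 m[φ4→X13] = [5, 4, 4, 5]
r4 m[φ5→X3] = [5, 7, 9, 6]
r4 m[φ5→X13] = [7, 4, 4, 4]
r4 m[φ6→X3] = [7, 5, 6, 7]
r4 m[φ6→X13] = [6, 4, 4, 4]
r4 m[X14→φ0] = [10, 12, 15, 14]
r4 m[X14→φ1] = [9, 12, 10, 11]
r4 m[X14→φ3] = [9, 12, 13, 11]
r4 m[X3→φ0] = [27, 23, 27, 27]
r4 m[X3→φ2] = [24, 25, 22, 25]
r4 m[X3→φ4] = [21, 24, 24, 25]
r4 m[X3→φ5] = [25, 23, 20, 26]
r4 m[X3→φ6] = [23, 25, 23, 25]
r4 m[X13→φ1] = [30, 18, 19, 22]
r4 m[X13→φ2] = [28, 18, 20, 21]
r4 m[X13→φ3] = [24, 20, 21, 20]
r4 m[X13→φ4] = [27, 18, 20, 20]
r4 m[X13→φ5] = [25, 18, 20, 21]
r4 m[X13→φ6] = [26, 18, 20, 21]
r5 m[φ0→X14] = [27, 29, 23, 27]
r5 m[φ0→X3] = [14, 15, 10, 13]
r5 m[φ1→X14] = [20, 22, 24, 23]
r5 m[φ1→X13] = [9, 11, 15, 12]
r5 m[φ2→X3] = [21, 19, 20, 22]
r5 m[φ2→X13] = [22, 25, 22, 24]
r5 m[φ3→X14] = [22, 22, 23, 22]
r5 m[φ3→X13] = [17, 11, 12, 14]
r5 m[φ4→X3] = [23, 19, 18, 21]
r5 m[φ4→X13] = [25, 24, 24, 26]
r5 m[φ5→X3] = [18, 20, 24, 21]
r5 m[φ5→X13] = [27, 25, 25, 23]
r5 m[φ6→X3] = [20, 18, 21, 21]
r5 m[φ6→X13] = [26, 25, 24, 24]
r5 m[X14→φ0] = [10, 12, 15, 14]
r5 m[X14→φ1] = [9, 12, 10, 11]
r5 m[X14→φ3] = [9, 12, 13, 11]
r5 m[X3→φ0] = [27, 23, 27, 27]
r5 m[X3→φ2] = [24, 25, 22, 25]
r5 m[X3→φ4] = [21, 24, 24, 25]
r5 m[X3→φ5] = [25, 23, 20, 26]
r5 m[X3→φ6] = [23, 25, 23, 25]
r5 m[X13→φ1] = [30, 18, 19, 22]
r5 m[X13→φ2] = [28, 18, 20, 21]
r5 m[X13→φ3] = [24, 20, 21, 20]
r5 m[X13→φ4] = [27, 18, 20, 20]
r5 m[X13→φ5] = [25, 18, 20, 21]
r5 m[X13→φ6] = [26, 18, 20, 21]
r6 m[φ0→X14] = [27, 29, 23, 27]
r6 m[φ0→X3] = [14, 15, 10, 13]
r6 m[φ1→X14] = [20, 22, 24, 23]
r6 m[φ1→X13] = [9, 11, 15, 12]
r6 m[φ2→X3] = [21, 19, 20, 22]
r6 m[φ2→X13] = [22, 25, 22, 24]
r6 m[φ3→X14] = [22, 22, 23, 22]
r6 m[φ3→X13] = [17, 11, 12, 14]
r6 m[φ4→X3] = [23, 19, 18, 21]
r6 m[φ4→X13] = [25, 24, 24, 26]
r6 m[φ5→X3] = [18, 20, 24, 21]
r6 m[φ5→X13] = [27, 25, 25, 23]
r6 m[φ6→X3] = [20, 18, 21, 21]
r6 m[φ6→X13] = [26, 25, 24, 24]
r6 m[X14→φ0] = [42, 44, 47, 45]
r6 m[X14→φ1] = [49, 51, 46, 49]
r6 m[X14→φ3] = [47, 51, 47, 50]
r6 m[X3→φ0] = [82, 76, 83, 85]
r6 m[X3→φ2] = [75, 72, 73, 76]
r6 m[X3→φ4] = [73, 72, 75, 77]
r6 m[X3→φ5] = [78, 71, 69, 77]
r6 m[X3→φ6] = [76, 73, 72, 77]
r6 m[X13→φ1] = [117, 110, 107, 111]
r6 m[X13→φ2] = [104, 96, 100, 99]
r6 m[X13→φ3] = [109, 110, 110, 109]
r6 m[X13→φ4] = [101, 97, 98, 97]
r6 m[X13→φ5] = [99, 96, 97, 100]
r6 m[X13→φ6] = [100, 96, 98, 99]

message @ round 6 = [42, 44, 47, 45]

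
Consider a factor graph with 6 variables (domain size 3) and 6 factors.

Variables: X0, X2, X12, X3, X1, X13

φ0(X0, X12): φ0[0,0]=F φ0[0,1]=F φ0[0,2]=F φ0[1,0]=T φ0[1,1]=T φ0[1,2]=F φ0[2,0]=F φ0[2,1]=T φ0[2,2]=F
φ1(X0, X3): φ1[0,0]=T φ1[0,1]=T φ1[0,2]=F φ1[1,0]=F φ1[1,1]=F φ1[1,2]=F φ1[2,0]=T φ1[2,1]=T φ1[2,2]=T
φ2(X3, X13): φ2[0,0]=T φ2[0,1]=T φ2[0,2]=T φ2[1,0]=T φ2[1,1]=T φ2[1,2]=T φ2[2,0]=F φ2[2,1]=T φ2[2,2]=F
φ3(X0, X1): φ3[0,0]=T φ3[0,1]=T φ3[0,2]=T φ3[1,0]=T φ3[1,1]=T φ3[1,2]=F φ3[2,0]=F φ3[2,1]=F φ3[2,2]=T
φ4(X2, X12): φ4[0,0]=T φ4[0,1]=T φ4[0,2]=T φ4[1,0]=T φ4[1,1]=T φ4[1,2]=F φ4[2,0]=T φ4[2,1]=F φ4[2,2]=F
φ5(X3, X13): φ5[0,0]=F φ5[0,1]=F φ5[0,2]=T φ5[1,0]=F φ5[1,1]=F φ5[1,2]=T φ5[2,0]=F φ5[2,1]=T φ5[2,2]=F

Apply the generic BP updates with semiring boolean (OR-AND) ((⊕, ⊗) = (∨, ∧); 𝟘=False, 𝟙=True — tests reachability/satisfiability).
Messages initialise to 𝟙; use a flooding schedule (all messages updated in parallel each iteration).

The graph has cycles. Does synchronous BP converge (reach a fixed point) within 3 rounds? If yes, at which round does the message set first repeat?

init: all messages = 𝟙 over 3 values
r1 m[φ0→X0] = [F, T, T]
r1 m[φ0→X12] = [T, T, F]
r1 m[φ1→X0] = [T, F, T]
r1 m[φ1→X3] = [T, T, T]
r1 m[φ2→X3] = [T, T, T]
r1 m[φ2→X13] = [T, T, T]
r1 m[φ3→X0] = [T, T, T]
r1 m[φ3→X1] = [T, T, T]
r1 m[φ4→X2] = [T, T, T]
r1 m[φ4→X12] = [T, T, T]
r1 m[φ5→X3] = [T, T, T]
r1 m[φ5→X13] = [F, T, T]
r1 m[X0→φ0] = [T, T, T]
r1 m[X0→φ1] = [T, T, T]
r1 m[X0→φ3] = [T, T, T]
r1 m[X2→φ4] = [T, T, T]
r1 m[X12→φ0] = [T, T, T]
r1 m[X12→φ4] = [T, T, T]
r1 m[X3→φ1] = [T, T, T]
r1 m[X3→φ2] = [T, T, T]
r1 m[X3→φ5] = [T, T, T]
r1 m[X1→φ3] = [T, T, T]
r1 m[X13→φ2] = [T, T, T]
r1 m[X13→φ5] = [T, T, T]
r2 m[φ0→X0] = [F, T, T]
r2 m[φ0→X12] = [T, T, F]
r2 m[φ1→X0] = [T, F, T]
r2 m[φ1→X3] = [T, T, T]
r2 m[φ2→X3] = [T, T, T]
r2 m[φ2→X13] = [T, T, T]
r2 m[φ3→X0] = [T, T, T]
r2 m[φ3→X1] = [T, T, T]
r2 m[φ4→X2] = [T, T, T]
r2 m[φ4→X12] = [T, T, T]
r2 m[φ5→X3] = [T, T, T]
r2 m[φ5→X13] = [F, T, T]
r2 m[X0→φ0] = [T, F, T]
r2 m[X0→φ1] = [F, T, T]
r2 m[X0→φ3] = [F, F, T]
r2 m[X2→φ4] = [T, T, T]
r2 m[X12→φ0] = [T, T, T]
r2 m[X12→φ4] = [T, T, F]
r2 m[X3→φ1] = [T, T, T]
r2 m[X3→φ2] = [T, T, T]
r2 m[X3→φ5] = [T, T, T]
r2 m[X1→φ3] = [T, T, T]
r2 m[X13→φ2] = [F, T, T]
r2 m[X13→φ5] = [T, T, T]
r3 m[φ0→X0] = [F, T, T]
r3 m[φ0→X12] = [F, T, F]
r3 m[φ1→X0] = [T, F, T]
r3 m[φ1→X3] = [T, T, T]
r3 m[φ2→X3] = [T, T, T]
r3 m[φ2→X13] = [T, T, T]
r3 m[φ3→X0] = [T, T, T]
r3 m[φ3→X1] = [F, F, T]
r3 m[φ4→X2] = [T, T, T]
r3 m[φ4→X12] = [T, T, T]
r3 m[φ5→X3] = [T, T, T]
r3 m[φ5→X13] = [F, T, T]
r3 m[X0→φ0] = [T, F, T]
r3 m[X0→φ1] = [F, T, T]
r3 m[X0→φ3] = [F, F, T]
r3 m[X2→φ4] = [T, T, T]
r3 m[X12→φ0] = [T, T, T]
r3 m[X12→φ4] = [T, T, F]
r3 m[X3→φ1] = [T, T, T]
r3 m[X3→φ2] = [T, T, T]
r3 m[X3→φ5] = [T, T, T]
r3 m[X1→φ3] = [T, T, T]
r3 m[X13→φ2] = [F, T, T]
r3 m[X13→φ5] = [T, T, T]
no fixed point within 3 rounds

NOT CONVERGED within 3 rounds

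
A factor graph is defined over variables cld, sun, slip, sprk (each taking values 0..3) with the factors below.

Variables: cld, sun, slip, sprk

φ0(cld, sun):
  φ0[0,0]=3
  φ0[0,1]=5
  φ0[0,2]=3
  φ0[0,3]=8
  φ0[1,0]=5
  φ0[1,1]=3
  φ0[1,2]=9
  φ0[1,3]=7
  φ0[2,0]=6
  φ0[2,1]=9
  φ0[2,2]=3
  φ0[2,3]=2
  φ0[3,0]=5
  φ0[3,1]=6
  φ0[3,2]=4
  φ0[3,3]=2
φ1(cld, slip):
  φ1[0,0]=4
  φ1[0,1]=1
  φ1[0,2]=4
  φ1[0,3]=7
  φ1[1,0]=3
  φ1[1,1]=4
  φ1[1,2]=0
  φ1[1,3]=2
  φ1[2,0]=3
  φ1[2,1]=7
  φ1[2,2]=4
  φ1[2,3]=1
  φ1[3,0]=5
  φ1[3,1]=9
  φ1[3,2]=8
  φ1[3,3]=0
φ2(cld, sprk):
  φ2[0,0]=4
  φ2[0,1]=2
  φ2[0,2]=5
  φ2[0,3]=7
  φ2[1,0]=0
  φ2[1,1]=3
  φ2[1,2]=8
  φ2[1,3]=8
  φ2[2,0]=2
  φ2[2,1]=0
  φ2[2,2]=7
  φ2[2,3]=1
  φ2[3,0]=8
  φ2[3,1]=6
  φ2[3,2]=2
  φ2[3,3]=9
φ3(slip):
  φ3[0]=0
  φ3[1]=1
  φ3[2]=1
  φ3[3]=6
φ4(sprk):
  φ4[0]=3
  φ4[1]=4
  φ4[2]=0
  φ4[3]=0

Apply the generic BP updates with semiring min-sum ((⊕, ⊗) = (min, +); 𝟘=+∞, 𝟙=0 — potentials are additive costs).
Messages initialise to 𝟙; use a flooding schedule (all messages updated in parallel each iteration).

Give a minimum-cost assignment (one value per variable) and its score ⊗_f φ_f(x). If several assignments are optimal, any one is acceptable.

init: all messages = 𝟙 over 4 values
r1 m[φ0→cld] = [3, 3, 2, 2]
r1 m[φ0→sun] = [3, 3, 3, 2]
r1 m[φ1→cld] = [1, 0, 1, 0]
r1 m[φ1→slip] = [3, 1, 0, 0]
r1 m[φ2→cld] = [2, 0, 0, 2]
r1 m[φ2→sprk] = [0, 0, 2, 1]
r1 m[φ3→slip] = [0, 1, 1, 6]
r1 m[φ4→sprk] = [3, 4, 0, 0]
r1 m[cld→φ0] = [0, 0, 0, 0]
r1 m[cld→φ1] = [0, 0, 0, 0]
r1 m[cld→φ2] = [0, 0, 0, 0]
r1 m[sun→φ0] = [0, 0, 0, 0]
r1 m[slip→φ1] = [0, 0, 0, 0]
r1 m[slip→φ3] = [0, 0, 0, 0]
r1 m[sprk→φ2] = [0, 0, 0, 0]
r1 m[sprk→φ4] = [0, 0, 0, 0]
r2 m[φ0→cld] = [3, 3, 2, 2]
r2 m[φ0→sun] = [3, 3, 3, 2]
r2 m[φ1→cld] = [1, 0, 1, 0]
r2 m[φ1→slip] = [3, 1, 0, 0]
r2 m[φ2→cld] = [2, 0, 0, 2]
r2 m[φ2→sprk] = [0, 0, 2, 1]
r2 m[φ3→slip] = [0, 1, 1, 6]
r2 m[φ4→sprk] = [3, 4, 0, 0]
r2 m[cld→φ0] = [3, 0, 1, 2]
r2 m[cld→φ1] = [5, 3, 2, 4]
r2 m[cld→φ2] = [4, 3, 3, 2]
r2 m[sun→φ0] = [0, 0, 0, 0]
r2 m[slip→φ1] = [0, 1, 1, 6]
r2 m[slip→φ3] = [3, 1, 0, 0]
r2 m[sprk→φ2] = [3, 4, 0, 0]
r2 m[sprk→φ4] = [0, 0, 2, 1]
r3 m[φ0→cld] = [3, 3, 2, 2]
r3 m[φ0→sun] = [5, 3, 4, 3]
r3 m[φ1→cld] = [2, 1, 3, 5]
r3 m[φ1→slip] = [5, 6, 3, 3]
r3 m[φ2→cld] = [5, 3, 1, 2]
r3 m[φ2→sprk] = [3, 3, 4, 4]
r3 m[φ3→slip] = [0, 1, 1, 6]
r3 m[φ4→sprk] = [3, 4, 0, 0]
r3 m[cld→φ0] = [3, 0, 1, 2]
r3 m[cld→φ1] = [5, 3, 2, 4]
r3 m[cld→φ2] = [4, 3, 3, 2]
r3 m[sun→φ0] = [0, 0, 0, 0]
r3 m[slip→φ1] = [0, 1, 1, 6]
r3 m[slip→φ3] = [3, 1, 0, 0]
r3 m[sprk→φ2] = [3, 4, 0, 0]
r3 m[sprk→φ4] = [0, 0, 2, 1]
r4 m[φ0→cld] = [3, 3, 2, 2]
r4 m[φ0→sun] = [5, 3, 4, 3]
r4 m[φ1→cld] = [2, 1, 3, 5]
r4 m[φ1→slip] = [5, 6, 3, 3]
r4 m[φ2→cld] = [5, 3, 1, 2]
r4 m[φ2→sprk] = [3, 3, 4, 4]
r4 m[φ3→slip] = [0, 1, 1, 6]
r4 m[φ4→sprk] = [3, 4, 0, 0]
r4 m[cld→φ0] = [7, 4, 4, 7]
r4 m[cld→φ1] = [8, 6, 3, 4]
r4 m[cld→φ2] = [5, 4, 5, 7]
r4 m[sun→φ0] = [0, 0, 0, 0]
r4 m[slip→φ1] = [0, 1, 1, 6]
r4 m[slip→φ3] = [5, 6, 3, 3]
r4 m[sprk→φ2] = [3, 4, 0, 0]
r4 m[sprk→φ4] = [3, 3, 4, 4]
r5 m[φ0→cld] = [3, 3, 2, 2]
r5 m[φ0→sun] = [9, 7, 7, 6]
r5 m[φ1→cld] = [2, 1, 3, 5]
r5 m[φ1→slip] = [6, 9, 6, 4]
r5 m[φ2→cld] = [5, 3, 1, 2]
r5 m[φ2→sprk] = [4, 5, 9, 6]
r5 m[φ3→slip] = [0, 1, 1, 6]
r5 m[φ4→sprk] = [3, 4, 0, 0]
r5 m[cld→φ0] = [7, 4, 4, 7]
r5 m[cld→φ1] = [8, 6, 3, 4]
r5 m[cld→φ2] = [5, 4, 5, 7]
r5 m[sun→φ0] = [0, 0, 0, 0]
r5 m[slip→φ1] = [0, 1, 1, 6]
r5 m[slip→φ3] = [5, 6, 3, 3]
r5 m[sprk→φ2] = [3, 4, 0, 0]
r5 m[sprk→φ4] = [3, 3, 4, 4]
r6 m[φ0→cld] = [3, 3, 2, 2]
r6 m[φ0→sun] = [9, 7, 7, 6]
r6 m[φ1→cld] = [2, 1, 3, 5]
r6 m[φ1→slip] = [6, 9, 6, 4]
r6 m[φ2→cld] = [5, 3, 1, 2]
r6 m[φ2→sprk] = [4, 5, 9, 6]
r6 m[φ3→slip] = [0, 1, 1, 6]
r6 m[φ4→sprk] = [3, 4, 0, 0]
r6 m[cld→φ0] = [7, 4, 4, 7]
r6 m[cld→φ1] = [8, 6, 3, 4]
r6 m[cld→φ2] = [5, 4, 5, 7]
r6 m[sun→φ0] = [0, 0, 0, 0]
r6 m[slip→φ1] = [0, 1, 1, 6]
r6 m[slip→φ3] = [6, 9, 6, 4]
r6 m[sprk→φ2] = [3, 4, 0, 0]
r6 m[sprk→φ4] = [4, 5, 9, 6]
r7 m[φ0→cld] = [3, 3, 2, 2]
r7 m[φ0→sun] = [9, 7, 7, 6]
r7 m[φ1→cld] = [2, 1, 3, 5]
r7 m[φ1→slip] = [6, 9, 6, 4]
r7 m[φ2→cld] = [5, 3, 1, 2]
r7 m[φ2→sprk] = [4, 5, 9, 6]
r7 m[φ3→slip] = [0, 1, 1, 6]
r7 m[φ4→sprk] = [3, 4, 0, 0]
r7 m[cld→φ0] = [7, 4, 4, 7]
r7 m[cld→φ1] = [8, 6, 3, 4]
r7 m[cld→φ2] = [5, 4, 5, 7]
r7 m[sun→φ0] = [0, 0, 0, 0]
r7 m[slip→φ1] = [0, 1, 1, 6]
r7 m[slip→φ3] = [6, 9, 6, 4]
r7 m[sprk→φ2] = [3, 4, 0, 0]
r7 m[sprk→φ4] = [4, 5, 9, 6]
fixed point reached at round 7
traceback from cld: (cld=2, sun=3, slip=0, sprk=3), score=6

assignment: (cld=2, sun=3, slip=0, sprk=3); score = 6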